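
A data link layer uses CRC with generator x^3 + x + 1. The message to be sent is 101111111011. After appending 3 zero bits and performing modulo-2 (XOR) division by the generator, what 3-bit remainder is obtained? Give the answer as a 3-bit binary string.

Append 3 zeros: 101111111011000. Divide by 1011 (XOR where the leading bit is 1):
  pos 0: 1011 XOR 1011 = 0000
  pos 4: 1111 XOR 1011 = 0100
  pos 5: 1001 XOR 1011 = 0010
  pos 7: 1001 XOR 1011 = 0010
  pos 9: 1010 XOR 1011 = 0001
Remainder (last 3 bits) = 100. This is the CRC / FCS.

100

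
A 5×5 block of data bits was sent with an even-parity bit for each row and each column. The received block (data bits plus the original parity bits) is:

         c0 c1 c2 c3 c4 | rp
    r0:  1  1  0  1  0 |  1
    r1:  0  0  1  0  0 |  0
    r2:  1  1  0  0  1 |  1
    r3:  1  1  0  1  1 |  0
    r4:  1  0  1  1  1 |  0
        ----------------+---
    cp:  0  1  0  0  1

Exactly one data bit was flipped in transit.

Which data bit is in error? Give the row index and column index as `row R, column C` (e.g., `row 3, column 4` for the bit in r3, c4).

row 1, column 3

Recompute each row's even parity and compare to rp:
  r0: data parity 1, sent rp 1 → ok
  r1: data parity 1, sent rp 0 → mismatch
  r2: data parity 1, sent rp 1 → ok
  r3: data parity 0, sent rp 0 → ok
  r4: data parity 0, sent rp 0 → ok
Recompute each column's even parity and compare to cp:
  c0: data parity 0, sent cp 0 → ok
  c1: data parity 1, sent cp 1 → ok
  c2: data parity 0, sent cp 0 → ok
  c3: data parity 1, sent cp 0 → mismatch
  c4: data parity 1, sent cp 1 → ok
Exactly one row (r1) and one column (c3) fail → the flipped bit is at their intersection.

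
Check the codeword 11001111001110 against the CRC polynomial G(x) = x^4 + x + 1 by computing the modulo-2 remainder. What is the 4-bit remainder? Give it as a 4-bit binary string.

Modulo-2 division of 11001111001110 by 10011:
  pos 0: 11001 XOR 10011 = 01010
  pos 1: 10101 XOR 10011 = 00110
  pos 3: 11011 XOR 10011 = 01000
  pos 4: 10000 XOR 10011 = 00011
  pos 7: 11011 XOR 10011 = 01000
  pos 8: 10001 XOR 10011 = 00010
Remainder = 0100 (nonzero — an error is detected).

0100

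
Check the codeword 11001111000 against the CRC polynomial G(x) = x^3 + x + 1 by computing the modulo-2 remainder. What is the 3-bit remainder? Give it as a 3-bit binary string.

Modulo-2 division of 11001111000 by 1011:
  pos 0: 1100 XOR 1011 = 0111
  pos 1: 1111 XOR 1011 = 0100
  pos 2: 1001 XOR 1011 = 0010
  pos 4: 1011 XOR 1011 = 0000
Remainder = 000 (zero — the frame passes the CRC check).

000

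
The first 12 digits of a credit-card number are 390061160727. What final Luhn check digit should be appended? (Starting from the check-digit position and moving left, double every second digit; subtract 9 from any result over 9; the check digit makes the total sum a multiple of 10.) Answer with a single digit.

4

Partial digits right→left: 7 2 7 0 6 1 1 6 0 0 9 3
Double every second digit counting from the check-digit position (so the 1st, 3rd, 5th, ... of the partial from the right).
  doubled (with −9 where >9): 5 5 3 2 0 9 → sum 24
  kept as-is: 2 0 1 6 0 3 → sum 12
Total = 24 + 12 = 36.
Check digit = (10 − (36 mod 10)) mod 10 = 4.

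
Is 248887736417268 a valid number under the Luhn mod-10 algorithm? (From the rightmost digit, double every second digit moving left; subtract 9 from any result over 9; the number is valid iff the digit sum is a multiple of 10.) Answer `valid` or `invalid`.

invalid

From the right, keep odd positions and double even positions (subtract 9 from any doubled value over 9):
  doubled (positions 2,4,...): 3 5 8 6 5 7 8 → sum 42
  kept (positions 1,3,...): 8 2 1 6 7 8 8 2 → sum 42
Total = 84.
84 mod 10 = 4, so the number is invalid.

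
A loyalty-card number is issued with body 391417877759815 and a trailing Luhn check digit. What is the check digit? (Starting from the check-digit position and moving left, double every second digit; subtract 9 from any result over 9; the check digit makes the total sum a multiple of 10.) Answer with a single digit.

5

Partial digits right→left: 5 1 8 9 5 7 7 7 8 7 1 4 1 9 3
Double every second digit counting from the check-digit position (so the 1st, 3rd, 5th, ... of the partial from the right).
  doubled (with −9 where >9): 1 7 1 5 7 2 2 6 → sum 31
  kept as-is: 1 9 7 7 7 4 9 → sum 44
Total = 31 + 44 = 75.
Check digit = (10 − (75 mod 10)) mod 10 = 5.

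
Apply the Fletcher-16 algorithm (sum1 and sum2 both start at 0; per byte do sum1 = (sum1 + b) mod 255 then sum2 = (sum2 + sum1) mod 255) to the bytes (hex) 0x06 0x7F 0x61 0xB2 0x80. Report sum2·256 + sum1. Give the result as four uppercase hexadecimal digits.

Running sums (mod 255):
  after byte 0 (0x06): sum1=6, sum2=6
  after byte 1 (0x7F): sum1=133, sum2=139
  after byte 2 (0x61): sum1=230, sum2=114
  after byte 3 (0xB2): sum1=153, sum2=12
  after byte 4 (0x80): sum1=26, sum2=38
Checksum = sum2·256 + sum1 = 38·256 + 26 = 9754 = 0x261A.

261A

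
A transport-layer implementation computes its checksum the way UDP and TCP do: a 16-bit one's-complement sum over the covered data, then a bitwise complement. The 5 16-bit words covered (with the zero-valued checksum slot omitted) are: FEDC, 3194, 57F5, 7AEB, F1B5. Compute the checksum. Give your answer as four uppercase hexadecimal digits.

One's-complement addition (fold any carry out of bit 15 back into bit 0):
  0xFEDC + 0x3194 = 0x13070 → wrap carry → 0x3071
  0x3071 + 0x57F5 = 0x08866
  0x8866 + 0x7AEB = 0x10351 → wrap carry → 0x0352
  0x0352 + 0xF1B5 = 0x0F507
One's-complement sum = 0xF507.
Checksum = ~0xF507 & 0xFFFF = 0x0AF8.

0AF8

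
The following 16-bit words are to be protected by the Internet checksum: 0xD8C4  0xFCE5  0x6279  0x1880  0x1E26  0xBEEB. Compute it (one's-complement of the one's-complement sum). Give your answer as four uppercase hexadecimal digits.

One's-complement addition (fold any carry out of bit 15 back into bit 0):
  0xD8C4 + 0xFCE5 = 0x1D5A9 → wrap carry → 0xD5AA
  0xD5AA + 0x6279 = 0x13823 → wrap carry → 0x3824
  0x3824 + 0x1880 = 0x050A4
  0x50A4 + 0x1E26 = 0x06ECA
  0x6ECA + 0xBEEB = 0x12DB5 → wrap carry → 0x2DB6
One's-complement sum = 0x2DB6.
Checksum = ~0x2DB6 & 0xFFFF = 0xD249.

D249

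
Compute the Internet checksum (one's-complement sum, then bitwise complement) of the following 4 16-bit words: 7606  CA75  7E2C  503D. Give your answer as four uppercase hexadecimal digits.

F119

One's-complement addition (fold any carry out of bit 15 back into bit 0):
  0x7606 + 0xCA75 = 0x1407B → wrap carry → 0x407C
  0x407C + 0x7E2C = 0x0BEA8
  0xBEA8 + 0x503D = 0x10EE5 → wrap carry → 0x0EE6
One's-complement sum = 0x0EE6.
Checksum = ~0x0EE6 & 0xFFFF = 0xF119.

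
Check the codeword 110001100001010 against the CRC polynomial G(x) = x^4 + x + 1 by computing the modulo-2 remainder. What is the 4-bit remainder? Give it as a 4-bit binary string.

0001

Modulo-2 division of 110001100001010 by 10011:
  pos 0: 11000 XOR 10011 = 01011
  pos 1: 10111 XOR 10011 = 00100
  pos 3: 10010 XOR 10011 = 00001
  pos 7: 10001 XOR 10011 = 00010
  pos 10: 10010 XOR 10011 = 00001
Remainder = 0001 (nonzero — an error is detected).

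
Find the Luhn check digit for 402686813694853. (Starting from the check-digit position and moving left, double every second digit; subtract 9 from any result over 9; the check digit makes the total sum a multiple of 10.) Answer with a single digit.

Partial digits right→left: 3 5 8 4 9 6 3 1 8 6 8 6 2 0 4
Double every second digit counting from the check-digit position (so the 1st, 3rd, 5th, ... of the partial from the right).
  doubled (with −9 where >9): 6 7 9 6 7 7 4 8 → sum 54
  kept as-is: 5 4 6 1 6 6 0 → sum 28
Total = 54 + 28 = 82.
Check digit = (10 − (82 mod 10)) mod 10 = 8.

8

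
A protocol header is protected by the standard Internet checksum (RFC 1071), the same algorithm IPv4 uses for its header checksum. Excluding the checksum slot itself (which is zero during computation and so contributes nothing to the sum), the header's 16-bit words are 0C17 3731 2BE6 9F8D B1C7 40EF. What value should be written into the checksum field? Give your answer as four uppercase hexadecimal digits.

One's-complement addition (fold any carry out of bit 15 back into bit 0):
  0x0C17 + 0x3731 = 0x04348
  0x4348 + 0x2BE6 = 0x06F2E
  0x6F2E + 0x9F8D = 0x10EBB → wrap carry → 0x0EBC
  0x0EBC + 0xB1C7 = 0x0C083
  0xC083 + 0x40EF = 0x10172 → wrap carry → 0x0173
One's-complement sum = 0x0173.
Checksum = ~0x0173 & 0xFFFF = 0xFE8C.

FE8C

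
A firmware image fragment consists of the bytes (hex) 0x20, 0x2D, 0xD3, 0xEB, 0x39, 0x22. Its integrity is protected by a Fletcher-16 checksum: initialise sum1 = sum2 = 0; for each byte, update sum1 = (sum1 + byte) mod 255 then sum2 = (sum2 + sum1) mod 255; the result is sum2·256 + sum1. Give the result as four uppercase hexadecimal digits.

4A68

Running sums (mod 255):
  after byte 0 (0x20): sum1=32, sum2=32
  after byte 1 (0x2D): sum1=77, sum2=109
  after byte 2 (0xD3): sum1=33, sum2=142
  after byte 3 (0xEB): sum1=13, sum2=155
  after byte 4 (0x39): sum1=70, sum2=225
  after byte 5 (0x22): sum1=104, sum2=74
Checksum = sum2·256 + sum1 = 74·256 + 104 = 19048 = 0x4A68.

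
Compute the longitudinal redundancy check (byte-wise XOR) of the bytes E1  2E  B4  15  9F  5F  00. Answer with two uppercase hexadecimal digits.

AE

XOR the bytes together:
  start with 0xE1
  0xE1 ⊕ 0x2E = 0xCF
  0xCF ⊕ 0xB4 = 0x7B
  0x7B ⊕ 0x15 = 0x6E
  0x6E ⊕ 0x9F = 0xF1
  0xF1 ⊕ 0x5F = 0xAE
  0xAE ⊕ 0x00 = 0xAE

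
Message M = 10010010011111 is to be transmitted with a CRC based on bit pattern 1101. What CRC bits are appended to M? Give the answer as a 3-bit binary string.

Append 3 zeros: 10010010011111000. Divide by 1101 (XOR where the leading bit is 1):
  pos 0: 1001 XOR 1101 = 0100
  pos 1: 1000 XOR 1101 = 0101
  pos 2: 1010 XOR 1101 = 0111
  pos 3: 1111 XOR 1101 = 0010
  pos 5: 1000 XOR 1101 = 0101
  pos 6: 1011 XOR 1101 = 0110
  pos 7: 1101 XOR 1101 = 0000
  pos 11: 1110 XOR 1101 = 0011
  pos 13: 1100 XOR 1101 = 0001
Remainder (last 3 bits) = 001. This is the CRC / FCS.

001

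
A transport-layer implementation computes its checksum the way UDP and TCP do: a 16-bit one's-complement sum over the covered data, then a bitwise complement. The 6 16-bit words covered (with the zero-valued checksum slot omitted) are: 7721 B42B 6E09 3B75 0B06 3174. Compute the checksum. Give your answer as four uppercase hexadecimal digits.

One's-complement addition (fold any carry out of bit 15 back into bit 0):
  0x7721 + 0xB42B = 0x12B4C → wrap carry → 0x2B4D
  0x2B4D + 0x6E09 = 0x09956
  0x9956 + 0x3B75 = 0x0D4CB
  0xD4CB + 0x0B06 = 0x0DFD1
  0xDFD1 + 0x3174 = 0x11145 → wrap carry → 0x1146
One's-complement sum = 0x1146.
Checksum = ~0x1146 & 0xFFFF = 0xEEB9.

EEB9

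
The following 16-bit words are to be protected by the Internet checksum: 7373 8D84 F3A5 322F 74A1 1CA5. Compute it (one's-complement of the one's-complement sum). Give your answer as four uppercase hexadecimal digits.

One's-complement addition (fold any carry out of bit 15 back into bit 0):
  0x7373 + 0x8D84 = 0x100F7 → wrap carry → 0x00F8
  0x00F8 + 0xF3A5 = 0x0F49D
  0xF49D + 0x322F = 0x126CC → wrap carry → 0x26CD
  0x26CD + 0x74A1 = 0x09B6E
  0x9B6E + 0x1CA5 = 0x0B813
One's-complement sum = 0xB813.
Checksum = ~0xB813 & 0xFFFF = 0x47EC.

47EC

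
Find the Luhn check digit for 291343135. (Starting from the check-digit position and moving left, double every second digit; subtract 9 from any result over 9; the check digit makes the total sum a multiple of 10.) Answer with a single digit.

5

Partial digits right→left: 5 3 1 3 4 3 1 9 2
Double every second digit counting from the check-digit position (so the 1st, 3rd, 5th, ... of the partial from the right).
  doubled (with −9 where >9): 1 2 8 2 4 → sum 17
  kept as-is: 3 3 3 9 → sum 18
Total = 17 + 18 = 35.
Check digit = (10 − (35 mod 10)) mod 10 = 5.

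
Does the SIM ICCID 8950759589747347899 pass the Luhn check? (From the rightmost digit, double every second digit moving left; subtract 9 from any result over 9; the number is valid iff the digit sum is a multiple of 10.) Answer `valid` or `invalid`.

From the right, keep odd positions and double even positions (subtract 9 from any doubled value over 9):
  doubled (positions 2,4,...): 9 5 6 8 9 1 1 0 9 → sum 48
  kept (positions 1,3,...): 9 8 4 7 7 8 9 7 5 8 → sum 72
Total = 120.
120 mod 10 = 0, so the number is valid.

valid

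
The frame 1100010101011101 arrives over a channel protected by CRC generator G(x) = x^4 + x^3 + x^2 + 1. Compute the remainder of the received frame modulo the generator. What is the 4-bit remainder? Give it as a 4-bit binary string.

Modulo-2 division of 1100010101011101 by 11101:
  pos 0: 11000 XOR 11101 = 00101
  pos 2: 10110 XOR 11101 = 01011
  pos 3: 10111 XOR 11101 = 01010
  pos 4: 10100 XOR 11101 = 01001
  pos 5: 10011 XOR 11101 = 01110
  pos 6: 11100 XOR 11101 = 00001
  pos 10: 11110 XOR 11101 = 00011
Remainder = 0111 (nonzero — an error is detected).

0111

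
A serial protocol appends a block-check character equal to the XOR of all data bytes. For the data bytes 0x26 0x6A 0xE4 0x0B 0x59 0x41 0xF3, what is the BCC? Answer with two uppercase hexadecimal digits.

48

XOR the bytes together:
  start with 0x26
  0x26 ⊕ 0x6A = 0x4C
  0x4C ⊕ 0xE4 = 0xA8
  0xA8 ⊕ 0x0B = 0xA3
  0xA3 ⊕ 0x59 = 0xFA
  0xFA ⊕ 0x41 = 0xBB
  0xBB ⊕ 0xF3 = 0x48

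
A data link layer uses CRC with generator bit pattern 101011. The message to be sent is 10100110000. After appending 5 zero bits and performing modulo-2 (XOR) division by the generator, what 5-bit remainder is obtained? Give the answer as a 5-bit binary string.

Append 5 zeros: 1010011000000000. Divide by 101011 (XOR where the leading bit is 1):
  pos 0: 101001 XOR 101011 = 000010
  pos 4: 101000 XOR 101011 = 000011
  pos 8: 110000 XOR 101011 = 011011
  pos 9: 110110 XOR 101011 = 011101
  pos 10: 111010 XOR 101011 = 010001
Remainder (last 5 bits) = 10001. This is the CRC / FCS.

10001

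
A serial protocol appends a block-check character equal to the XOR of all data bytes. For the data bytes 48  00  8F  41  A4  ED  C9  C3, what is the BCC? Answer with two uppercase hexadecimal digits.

XOR the bytes together:
  start with 0x48
  0x48 ⊕ 0x00 = 0x48
  0x48 ⊕ 0x8F = 0xC7
  0xC7 ⊕ 0x41 = 0x86
  0x86 ⊕ 0xA4 = 0x22
  0x22 ⊕ 0xED = 0xCF
  0xCF ⊕ 0xC9 = 0x06
  0x06 ⊕ 0xC3 = 0xC5

C5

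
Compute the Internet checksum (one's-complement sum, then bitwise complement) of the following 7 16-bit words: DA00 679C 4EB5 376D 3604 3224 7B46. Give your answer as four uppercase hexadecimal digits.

One's-complement addition (fold any carry out of bit 15 back into bit 0):
  0xDA00 + 0x679C = 0x1419C → wrap carry → 0x419D
  0x419D + 0x4EB5 = 0x09052
  0x9052 + 0x376D = 0x0C7BF
  0xC7BF + 0x3604 = 0x0FDC3
  0xFDC3 + 0x3224 = 0x12FE7 → wrap carry → 0x2FE8
  0x2FE8 + 0x7B46 = 0x0AB2E
One's-complement sum = 0xAB2E.
Checksum = ~0xAB2E & 0xFFFF = 0x54D1.

54D1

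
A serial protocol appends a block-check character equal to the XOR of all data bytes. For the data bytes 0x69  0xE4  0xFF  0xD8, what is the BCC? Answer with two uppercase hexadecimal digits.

AA

XOR the bytes together:
  start with 0x69
  0x69 ⊕ 0xE4 = 0x8D
  0x8D ⊕ 0xFF = 0x72
  0x72 ⊕ 0xD8 = 0xAA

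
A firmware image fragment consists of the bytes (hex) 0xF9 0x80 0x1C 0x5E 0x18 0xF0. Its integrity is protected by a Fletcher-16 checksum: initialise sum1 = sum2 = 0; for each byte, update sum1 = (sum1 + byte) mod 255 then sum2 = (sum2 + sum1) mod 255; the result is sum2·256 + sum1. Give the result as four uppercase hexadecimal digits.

Running sums (mod 255):
  after byte 0 (0xF9): sum1=249, sum2=249
  after byte 1 (0x80): sum1=122, sum2=116
  after byte 2 (0x1C): sum1=150, sum2=11
  after byte 3 (0x5E): sum1=244, sum2=0
  after byte 4 (0x18): sum1=13, sum2=13
  after byte 5 (0xF0): sum1=253, sum2=11
Checksum = sum2·256 + sum1 = 11·256 + 253 = 3069 = 0x0BFD.

0BFD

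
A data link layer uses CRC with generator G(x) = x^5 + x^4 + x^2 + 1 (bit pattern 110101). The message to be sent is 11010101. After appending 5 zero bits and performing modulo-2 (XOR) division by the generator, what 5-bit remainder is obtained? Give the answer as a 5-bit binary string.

Append 5 zeros: 1101010100000. Divide by 110101 (XOR where the leading bit is 1):
  pos 0: 110101 XOR 110101 = 000000
  pos 7: 100000 XOR 110101 = 010101
Remainder (last 5 bits) = 10101. This is the CRC / FCS.

10101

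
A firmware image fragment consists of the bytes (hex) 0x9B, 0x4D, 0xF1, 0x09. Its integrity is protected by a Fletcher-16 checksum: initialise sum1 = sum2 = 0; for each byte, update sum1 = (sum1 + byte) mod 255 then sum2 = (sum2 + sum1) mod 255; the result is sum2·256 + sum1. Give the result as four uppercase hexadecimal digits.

Running sums (mod 255):
  after byte 0 (0x9B): sum1=155, sum2=155
  after byte 1 (0x4D): sum1=232, sum2=132
  after byte 2 (0xF1): sum1=218, sum2=95
  after byte 3 (0x09): sum1=227, sum2=67
Checksum = sum2·256 + sum1 = 67·256 + 227 = 17379 = 0x43E3.

43E3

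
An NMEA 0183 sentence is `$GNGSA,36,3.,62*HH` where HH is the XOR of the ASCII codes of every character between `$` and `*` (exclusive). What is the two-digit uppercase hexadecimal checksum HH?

6C

XOR the ASCII codes of the payload characters:
  'G' = 0x47 → acc = 0x47
  'N' = 0x4E → acc = 0x09
  'G' = 0x47 → acc = 0x4E
  'S' = 0x53 → acc = 0x1D
  'A' = 0x41 → acc = 0x5C
  ',' = 0x2C → acc = 0x70
  '3' = 0x33 → acc = 0x43
  '6' = 0x36 → acc = 0x75
  ',' = 0x2C → acc = 0x59
  '3' = 0x33 → acc = 0x6A
  '.' = 0x2E → acc = 0x44
  ',' = 0x2C → acc = 0x68
  '6' = 0x36 → acc = 0x5E
  '2' = 0x32 → acc = 0x6C
Checksum = 0x6C.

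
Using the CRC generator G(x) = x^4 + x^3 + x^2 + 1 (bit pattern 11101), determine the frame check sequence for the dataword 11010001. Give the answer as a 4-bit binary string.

1010

Append 4 zeros: 110100010000. Divide by 11101 (XOR where the leading bit is 1):
  pos 0: 11010 XOR 11101 = 00111
  pos 2: 11100 XOR 11101 = 00001
  pos 6: 11000 XOR 11101 = 00101
Remainder (last 4 bits) = 1010. This is the CRC / FCS.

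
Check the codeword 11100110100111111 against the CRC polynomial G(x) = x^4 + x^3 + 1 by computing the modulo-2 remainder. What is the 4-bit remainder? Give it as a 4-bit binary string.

Modulo-2 division of 11100110100111111 by 11001:
  pos 0: 11100 XOR 11001 = 00101
  pos 2: 10111 XOR 11001 = 01110
  pos 3: 11100 XOR 11001 = 00101
  pos 5: 10110 XOR 11001 = 01111
  pos 6: 11110 XOR 11001 = 00111
  pos 8: 11111 XOR 11001 = 00110
  pos 10: 11011 XOR 11001 = 00010
Remainder = 1011 (nonzero — an error is detected).

1011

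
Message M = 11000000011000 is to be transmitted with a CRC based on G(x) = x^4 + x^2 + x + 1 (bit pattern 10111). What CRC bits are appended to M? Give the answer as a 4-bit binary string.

Append 4 zeros: 110000000110000000. Divide by 10111 (XOR where the leading bit is 1):
  pos 0: 11000 XOR 10111 = 01111
  pos 1: 11110 XOR 10111 = 01001
  pos 2: 10010 XOR 10111 = 00101
  pos 4: 10100 XOR 10111 = 00011
  pos 7: 11110 XOR 10111 = 01001
  pos 8: 10010 XOR 10111 = 00101
  pos 10: 10100 XOR 10111 = 00011
  pos 13: 11000 XOR 10111 = 01111
Remainder (last 4 bits) = 1111. This is the CRC / FCS.

1111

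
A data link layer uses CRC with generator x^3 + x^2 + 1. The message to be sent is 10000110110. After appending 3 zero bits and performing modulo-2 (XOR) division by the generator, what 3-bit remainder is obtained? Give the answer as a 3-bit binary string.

001

Append 3 zeros: 10000110110000. Divide by 1101 (XOR where the leading bit is 1):
  pos 0: 1000 XOR 1101 = 0101
  pos 1: 1010 XOR 1101 = 0111
  pos 2: 1111 XOR 1101 = 0010
  pos 4: 1010 XOR 1101 = 0111
  pos 5: 1111 XOR 1101 = 0010
  pos 7: 1010 XOR 1101 = 0111
  pos 8: 1110 XOR 1101 = 0011
  pos 10: 1100 XOR 1101 = 0001
Remainder (last 3 bits) = 001. This is the CRC / FCS.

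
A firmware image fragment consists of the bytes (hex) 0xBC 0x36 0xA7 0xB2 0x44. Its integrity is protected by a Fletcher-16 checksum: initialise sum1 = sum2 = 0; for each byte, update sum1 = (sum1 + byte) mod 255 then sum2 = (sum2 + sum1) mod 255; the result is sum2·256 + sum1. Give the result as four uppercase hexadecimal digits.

Running sums (mod 255):
  after byte 0 (0xBC): sum1=188, sum2=188
  after byte 1 (0x36): sum1=242, sum2=175
  after byte 2 (0xA7): sum1=154, sum2=74
  after byte 3 (0xB2): sum1=77, sum2=151
  after byte 4 (0x44): sum1=145, sum2=41
Checksum = sum2·256 + sum1 = 41·256 + 145 = 10641 = 0x2991.

2991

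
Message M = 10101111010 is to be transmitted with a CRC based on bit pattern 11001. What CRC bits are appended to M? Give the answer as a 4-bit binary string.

0010

Append 4 zeros: 101011110100000. Divide by 11001 (XOR where the leading bit is 1):
  pos 0: 10101 XOR 11001 = 01100
  pos 1: 11001 XOR 11001 = 00000
  pos 6: 11010 XOR 11001 = 00011
  pos 9: 11000 XOR 11001 = 00001
Remainder (last 4 bits) = 0010. This is the CRC / FCS.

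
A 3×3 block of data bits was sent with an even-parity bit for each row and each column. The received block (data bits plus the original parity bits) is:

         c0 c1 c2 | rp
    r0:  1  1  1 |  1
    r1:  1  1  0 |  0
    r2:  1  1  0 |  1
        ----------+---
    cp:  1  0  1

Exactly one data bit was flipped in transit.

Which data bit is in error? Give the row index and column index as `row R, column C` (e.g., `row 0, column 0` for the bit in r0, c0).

row 2, column 1

Recompute each row's even parity and compare to rp:
  r0: data parity 1, sent rp 1 → ok
  r1: data parity 0, sent rp 0 → ok
  r2: data parity 0, sent rp 1 → mismatch
Recompute each column's even parity and compare to cp:
  c0: data parity 1, sent cp 1 → ok
  c1: data parity 1, sent cp 0 → mismatch
  c2: data parity 1, sent cp 1 → ok
Exactly one row (r2) and one column (c1) fail → the flipped bit is at their intersection.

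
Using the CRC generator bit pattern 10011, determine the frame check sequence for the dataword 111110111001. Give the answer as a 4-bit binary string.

0011

Append 4 zeros: 1111101110010000. Divide by 10011 (XOR where the leading bit is 1):
  pos 0: 11111 XOR 10011 = 01100
  pos 1: 11000 XOR 10011 = 01011
  pos 2: 10111 XOR 10011 = 00100
  pos 4: 10011 XOR 10011 = 00000
  pos 11: 10000 XOR 10011 = 00011
Remainder (last 4 bits) = 0011. This is the CRC / FCS.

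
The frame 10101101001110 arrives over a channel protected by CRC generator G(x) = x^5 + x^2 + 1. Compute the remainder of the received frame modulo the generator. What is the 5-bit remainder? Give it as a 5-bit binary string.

Modulo-2 division of 10101101001110 by 100101:
  pos 0: 101011 XOR 100101 = 001110
  pos 2: 111001 XOR 100101 = 011100
  pos 3: 111000 XOR 100101 = 011101
  pos 4: 111010 XOR 100101 = 011111
  pos 5: 111111 XOR 100101 = 011010
  pos 6: 110101 XOR 100101 = 010000
  pos 7: 100001 XOR 100101 = 000100
Remainder = 01000 (nonzero — an error is detected).

01000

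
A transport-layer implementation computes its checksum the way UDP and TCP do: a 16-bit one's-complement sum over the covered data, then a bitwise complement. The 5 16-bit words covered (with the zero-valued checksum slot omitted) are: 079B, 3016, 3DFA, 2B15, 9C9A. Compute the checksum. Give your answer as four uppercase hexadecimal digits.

One's-complement addition (fold any carry out of bit 15 back into bit 0):
  0x079B + 0x3016 = 0x037B1
  0x37B1 + 0x3DFA = 0x075AB
  0x75AB + 0x2B15 = 0x0A0C0
  0xA0C0 + 0x9C9A = 0x13D5A → wrap carry → 0x3D5B
One's-complement sum = 0x3D5B.
Checksum = ~0x3D5B & 0xFFFF = 0xC2A4.

C2A4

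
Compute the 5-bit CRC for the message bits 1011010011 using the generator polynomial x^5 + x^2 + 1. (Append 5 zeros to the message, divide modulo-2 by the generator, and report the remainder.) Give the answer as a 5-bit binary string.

00001

Append 5 zeros: 101101001100000. Divide by 100101 (XOR where the leading bit is 1):
  pos 0: 101101 XOR 100101 = 001000
  pos 2: 100000 XOR 100101 = 000101
  pos 5: 101110 XOR 100101 = 001011
  pos 7: 101100 XOR 100101 = 001001
  pos 9: 100100 XOR 100101 = 000001
Remainder (last 5 bits) = 00001. This is the CRC / FCS.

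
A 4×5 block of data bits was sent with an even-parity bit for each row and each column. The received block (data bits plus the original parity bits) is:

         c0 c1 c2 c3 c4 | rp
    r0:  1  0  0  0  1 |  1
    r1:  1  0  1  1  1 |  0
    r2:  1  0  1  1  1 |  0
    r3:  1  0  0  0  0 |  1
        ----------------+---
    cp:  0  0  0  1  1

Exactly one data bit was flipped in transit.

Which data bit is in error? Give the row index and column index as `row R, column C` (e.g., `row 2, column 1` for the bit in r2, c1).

Recompute each row's even parity and compare to rp:
  r0: data parity 0, sent rp 1 → mismatch
  r1: data parity 0, sent rp 0 → ok
  r2: data parity 0, sent rp 0 → ok
  r3: data parity 1, sent rp 1 → ok
Recompute each column's even parity and compare to cp:
  c0: data parity 0, sent cp 0 → ok
  c1: data parity 0, sent cp 0 → ok
  c2: data parity 0, sent cp 0 → ok
  c3: data parity 0, sent cp 1 → mismatch
  c4: data parity 1, sent cp 1 → ok
Exactly one row (r0) and one column (c3) fail → the flipped bit is at their intersection.

row 0, column 3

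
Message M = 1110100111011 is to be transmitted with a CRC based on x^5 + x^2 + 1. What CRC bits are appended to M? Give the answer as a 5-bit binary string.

00010

Append 5 zeros: 111010011101100000. Divide by 100101 (XOR where the leading bit is 1):
  pos 0: 111010 XOR 100101 = 011111
  pos 1: 111110 XOR 100101 = 011011
  pos 2: 110111 XOR 100101 = 010010
  pos 3: 100101 XOR 100101 = 000000
  pos 9: 101100 XOR 100101 = 001001
  pos 11: 100100 XOR 100101 = 000001
Remainder (last 5 bits) = 00010. This is the CRC / FCS.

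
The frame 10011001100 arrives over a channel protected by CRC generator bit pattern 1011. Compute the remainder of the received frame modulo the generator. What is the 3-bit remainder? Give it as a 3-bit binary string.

Modulo-2 division of 10011001100 by 1011:
  pos 0: 1001 XOR 1011 = 0010
  pos 2: 1010 XOR 1011 = 0001
  pos 5: 1011 XOR 1011 = 0000
Remainder = 000 (zero — the frame passes the CRC check).

000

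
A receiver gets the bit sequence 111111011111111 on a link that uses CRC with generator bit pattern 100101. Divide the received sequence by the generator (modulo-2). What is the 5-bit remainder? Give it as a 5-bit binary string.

00111

Modulo-2 division of 111111011111111 by 100101:
  pos 0: 111111 XOR 100101 = 011010
  pos 1: 110100 XOR 100101 = 010001
  pos 2: 100011 XOR 100101 = 000110
  pos 5: 110111 XOR 100101 = 010010
  pos 6: 100101 XOR 100101 = 000000
Remainder = 00111 (nonzero — an error is detected).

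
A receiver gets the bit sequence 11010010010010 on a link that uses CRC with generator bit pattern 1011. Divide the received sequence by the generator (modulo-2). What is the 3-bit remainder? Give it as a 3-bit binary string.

100

Modulo-2 division of 11010010010010 by 1011:
  pos 0: 1101 XOR 1011 = 0110
  pos 1: 1100 XOR 1011 = 0111
  pos 2: 1110 XOR 1011 = 0101
  pos 3: 1011 XOR 1011 = 0000
  pos 9: 1001 XOR 1011 = 0010
Remainder = 100 (nonzero — an error is detected).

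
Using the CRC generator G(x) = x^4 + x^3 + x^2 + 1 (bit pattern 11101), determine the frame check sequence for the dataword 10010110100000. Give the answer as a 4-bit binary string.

Append 4 zeros: 100101101000000000. Divide by 11101 (XOR where the leading bit is 1):
  pos 0: 10010 XOR 11101 = 01111
  pos 1: 11111 XOR 11101 = 00010
  pos 4: 10101 XOR 11101 = 01000
  pos 5: 10000 XOR 11101 = 01101
  pos 6: 11010 XOR 11101 = 00111
  pos 8: 11100 XOR 11101 = 00001
  pos 12: 10000 XOR 11101 = 01101
  pos 13: 11010 XOR 11101 = 00111
Remainder (last 4 bits) = 0111. This is the CRC / FCS.

0111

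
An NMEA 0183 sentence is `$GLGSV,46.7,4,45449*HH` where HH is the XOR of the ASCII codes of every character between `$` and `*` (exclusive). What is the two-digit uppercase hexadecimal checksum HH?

72

XOR the ASCII codes of the payload characters:
  'G' = 0x47 → acc = 0x47
  'L' = 0x4C → acc = 0x0B
  'G' = 0x47 → acc = 0x4C
  'S' = 0x53 → acc = 0x1F
  'V' = 0x56 → acc = 0x49
  ',' = 0x2C → acc = 0x65
  '4' = 0x34 → acc = 0x51
  '6' = 0x36 → acc = 0x67
  '.' = 0x2E → acc = 0x49
  '7' = 0x37 → acc = 0x7E
  ',' = 0x2C → acc = 0x52
  '4' = 0x34 → acc = 0x66
  ',' = 0x2C → acc = 0x4A
  '4' = 0x34 → acc = 0x7E
  '5' = 0x35 → acc = 0x4B
  '4' = 0x34 → acc = 0x7F
  '4' = 0x34 → acc = 0x4B
  '9' = 0x39 → acc = 0x72
Checksum = 0x72.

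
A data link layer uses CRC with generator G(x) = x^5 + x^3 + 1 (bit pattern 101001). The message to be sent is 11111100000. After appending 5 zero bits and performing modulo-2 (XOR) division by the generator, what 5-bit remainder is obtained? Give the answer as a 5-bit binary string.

Append 5 zeros: 1111110000000000. Divide by 101001 (XOR where the leading bit is 1):
  pos 0: 111111 XOR 101001 = 010110
  pos 1: 101100 XOR 101001 = 000101
  pos 4: 101000 XOR 101001 = 000001
  pos 9: 100000 XOR 101001 = 001001
Remainder (last 5 bits) = 10010. This is the CRC / FCS.

10010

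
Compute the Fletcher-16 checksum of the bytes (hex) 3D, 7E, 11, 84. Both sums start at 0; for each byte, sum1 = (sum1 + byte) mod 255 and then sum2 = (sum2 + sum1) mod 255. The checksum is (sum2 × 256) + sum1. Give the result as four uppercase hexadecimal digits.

Running sums (mod 255):
  after byte 0 (3D): sum1=61, sum2=61
  after byte 1 (7E): sum1=187, sum2=248
  after byte 2 (11): sum1=204, sum2=197
  after byte 3 (84): sum1=81, sum2=23
Checksum = sum2·256 + sum1 = 23·256 + 81 = 5969 = 0x1751.

1751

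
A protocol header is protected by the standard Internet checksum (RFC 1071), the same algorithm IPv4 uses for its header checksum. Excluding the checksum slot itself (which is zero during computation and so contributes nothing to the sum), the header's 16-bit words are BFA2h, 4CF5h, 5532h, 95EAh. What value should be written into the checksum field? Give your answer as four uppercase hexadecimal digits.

084B

One's-complement addition (fold any carry out of bit 15 back into bit 0):
  0xBFA2 + 0x4CF5 = 0x10C97 → wrap carry → 0x0C98
  0x0C98 + 0x5532 = 0x061CA
  0x61CA + 0x95EA = 0x0F7B4
One's-complement sum = 0xF7B4.
Checksum = ~0xF7B4 & 0xFFFF = 0x084B.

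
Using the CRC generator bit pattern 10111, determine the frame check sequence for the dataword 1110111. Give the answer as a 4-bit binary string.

Append 4 zeros: 11101110000. Divide by 10111 (XOR where the leading bit is 1):
  pos 0: 11101 XOR 10111 = 01010
  pos 1: 10101 XOR 10111 = 00010
  pos 4: 10100 XOR 10111 = 00011
Remainder (last 4 bits) = 1100. This is the CRC / FCS.

1100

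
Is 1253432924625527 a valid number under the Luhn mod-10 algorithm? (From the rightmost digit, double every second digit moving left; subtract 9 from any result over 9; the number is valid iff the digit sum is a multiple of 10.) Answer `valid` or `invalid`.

From the right, keep odd positions and double even positions (subtract 9 from any doubled value over 9):
  doubled (positions 2,4,...): 4 1 3 4 4 8 1 2 → sum 27
  kept (positions 1,3,...): 7 5 2 4 9 3 3 2 → sum 35
Total = 62.
62 mod 10 = 2, so the number is invalid.

invalid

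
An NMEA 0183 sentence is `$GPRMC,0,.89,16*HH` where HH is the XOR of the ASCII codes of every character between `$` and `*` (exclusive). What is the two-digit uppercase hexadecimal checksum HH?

7F

XOR the ASCII codes of the payload characters:
  'G' = 0x47 → acc = 0x47
  'P' = 0x50 → acc = 0x17
  'R' = 0x52 → acc = 0x45
  'M' = 0x4D → acc = 0x08
  'C' = 0x43 → acc = 0x4B
  ',' = 0x2C → acc = 0x67
  '0' = 0x30 → acc = 0x57
  ',' = 0x2C → acc = 0x7B
  '.' = 0x2E → acc = 0x55
  '8' = 0x38 → acc = 0x6D
  '9' = 0x39 → acc = 0x54
  ',' = 0x2C → acc = 0x78
  '1' = 0x31 → acc = 0x49
  '6' = 0x36 → acc = 0x7F
Checksum = 0x7F.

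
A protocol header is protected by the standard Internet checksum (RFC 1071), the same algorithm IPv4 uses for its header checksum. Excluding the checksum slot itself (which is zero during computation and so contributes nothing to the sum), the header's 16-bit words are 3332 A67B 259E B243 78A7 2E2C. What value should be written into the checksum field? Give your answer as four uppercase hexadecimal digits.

One's-complement addition (fold any carry out of bit 15 back into bit 0):
  0x3332 + 0xA67B = 0x0D9AD
  0xD9AD + 0x259E = 0x0FF4B
  0xFF4B + 0xB243 = 0x1B18E → wrap carry → 0xB18F
  0xB18F + 0x78A7 = 0x12A36 → wrap carry → 0x2A37
  0x2A37 + 0x2E2C = 0x05863
One's-complement sum = 0x5863.
Checksum = ~0x5863 & 0xFFFF = 0xA79C.

A79C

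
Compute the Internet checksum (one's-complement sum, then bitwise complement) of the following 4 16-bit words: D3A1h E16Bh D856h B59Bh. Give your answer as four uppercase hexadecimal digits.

BCFF

One's-complement addition (fold any carry out of bit 15 back into bit 0):
  0xD3A1 + 0xE16B = 0x1B50C → wrap carry → 0xB50D
  0xB50D + 0xD856 = 0x18D63 → wrap carry → 0x8D64
  0x8D64 + 0xB59B = 0x142FF → wrap carry → 0x4300
One's-complement sum = 0x4300.
Checksum = ~0x4300 & 0xFFFF = 0xBCFF.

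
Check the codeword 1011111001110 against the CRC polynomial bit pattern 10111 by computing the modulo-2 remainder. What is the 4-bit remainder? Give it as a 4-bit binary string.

0100

Modulo-2 division of 1011111001110 by 10111:
  pos 0: 10111 XOR 10111 = 00000
  pos 5: 11001 XOR 10111 = 01110
  pos 6: 11101 XOR 10111 = 01010
  pos 7: 10101 XOR 10111 = 00010
Remainder = 0100 (nonzero — an error is detected).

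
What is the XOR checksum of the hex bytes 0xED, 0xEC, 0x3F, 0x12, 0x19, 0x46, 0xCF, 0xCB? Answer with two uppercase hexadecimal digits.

77

XOR the bytes together:
  start with 0xED
  0xED ⊕ 0xEC = 0x01
  0x01 ⊕ 0x3F = 0x3E
  0x3E ⊕ 0x12 = 0x2C
  0x2C ⊕ 0x19 = 0x35
  0x35 ⊕ 0x46 = 0x73
  0x73 ⊕ 0xCF = 0xBC
  0xBC ⊕ 0xCB = 0x77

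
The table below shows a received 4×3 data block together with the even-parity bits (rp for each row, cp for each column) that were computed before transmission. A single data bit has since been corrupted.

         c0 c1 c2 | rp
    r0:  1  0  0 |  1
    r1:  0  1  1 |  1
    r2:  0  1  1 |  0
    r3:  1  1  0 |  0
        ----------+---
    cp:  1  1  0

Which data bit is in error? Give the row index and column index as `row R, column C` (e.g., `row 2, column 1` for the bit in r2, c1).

Recompute each row's even parity and compare to rp:
  r0: data parity 1, sent rp 1 → ok
  r1: data parity 0, sent rp 1 → mismatch
  r2: data parity 0, sent rp 0 → ok
  r3: data parity 0, sent rp 0 → ok
Recompute each column's even parity and compare to cp:
  c0: data parity 0, sent cp 1 → mismatch
  c1: data parity 1, sent cp 1 → ok
  c2: data parity 0, sent cp 0 → ok
Exactly one row (r1) and one column (c0) fail → the flipped bit is at their intersection.

row 1, column 0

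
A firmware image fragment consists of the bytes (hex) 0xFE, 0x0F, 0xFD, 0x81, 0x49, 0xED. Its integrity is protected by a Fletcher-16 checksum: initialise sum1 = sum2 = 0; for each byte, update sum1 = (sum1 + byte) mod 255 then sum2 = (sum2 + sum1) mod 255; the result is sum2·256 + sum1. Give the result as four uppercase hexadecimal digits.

42C4

Running sums (mod 255):
  after byte 0 (0xFE): sum1=254, sum2=254
  after byte 1 (0x0F): sum1=14, sum2=13
  after byte 2 (0xFD): sum1=12, sum2=25
  after byte 3 (0x81): sum1=141, sum2=166
  after byte 4 (0x49): sum1=214, sum2=125
  after byte 5 (0xED): sum1=196, sum2=66
Checksum = sum2·256 + sum1 = 66·256 + 196 = 17092 = 0x42C4.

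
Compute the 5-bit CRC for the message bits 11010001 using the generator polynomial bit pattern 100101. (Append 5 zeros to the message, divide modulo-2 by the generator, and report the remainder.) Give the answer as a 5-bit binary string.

10110

Append 5 zeros: 1101000100000. Divide by 100101 (XOR where the leading bit is 1):
  pos 0: 110100 XOR 100101 = 010001
  pos 1: 100010 XOR 100101 = 000111
  pos 4: 111100 XOR 100101 = 011001
  pos 5: 110010 XOR 100101 = 010111
  pos 6: 101110 XOR 100101 = 001011
Remainder (last 5 bits) = 10110. This is the CRC / FCS.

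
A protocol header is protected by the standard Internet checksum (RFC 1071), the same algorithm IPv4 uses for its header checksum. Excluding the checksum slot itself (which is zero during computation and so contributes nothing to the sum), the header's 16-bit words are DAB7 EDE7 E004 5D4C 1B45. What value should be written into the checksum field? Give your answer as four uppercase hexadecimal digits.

One's-complement addition (fold any carry out of bit 15 back into bit 0):
  0xDAB7 + 0xEDE7 = 0x1C89E → wrap carry → 0xC89F
  0xC89F + 0xE004 = 0x1A8A3 → wrap carry → 0xA8A4
  0xA8A4 + 0x5D4C = 0x105F0 → wrap carry → 0x05F1
  0x05F1 + 0x1B45 = 0x02136
One's-complement sum = 0x2136.
Checksum = ~0x2136 & 0xFFFF = 0xDEC9.

DEC9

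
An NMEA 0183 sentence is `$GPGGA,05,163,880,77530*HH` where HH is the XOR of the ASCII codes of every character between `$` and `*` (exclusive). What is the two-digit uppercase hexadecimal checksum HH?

XOR the ASCII codes of the payload characters:
  'G' = 0x47 → acc = 0x47
  'P' = 0x50 → acc = 0x17
  'G' = 0x47 → acc = 0x50
  'G' = 0x47 → acc = 0x17
  'A' = 0x41 → acc = 0x56
  ',' = 0x2C → acc = 0x7A
  '0' = 0x30 → acc = 0x4A
  '5' = 0x35 → acc = 0x7F
  ',' = 0x2C → acc = 0x53
  '1' = 0x31 → acc = 0x62
  '6' = 0x36 → acc = 0x54
  '3' = 0x33 → acc = 0x67
  ',' = 0x2C → acc = 0x4B
  '8' = 0x38 → acc = 0x73
  '8' = 0x38 → acc = 0x4B
  '0' = 0x30 → acc = 0x7B
  ',' = 0x2C → acc = 0x57
  '7' = 0x37 → acc = 0x60
  '7' = 0x37 → acc = 0x57
  '5' = 0x35 → acc = 0x62
  '3' = 0x33 → acc = 0x51
  '0' = 0x30 → acc = 0x61
Checksum = 0x61.

61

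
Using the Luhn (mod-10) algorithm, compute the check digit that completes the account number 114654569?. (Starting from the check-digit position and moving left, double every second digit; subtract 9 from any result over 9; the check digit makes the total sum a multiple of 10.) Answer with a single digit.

Partial digits right→left: 9 6 5 4 5 6 4 1 1
Double every second digit counting from the check-digit position (so the 1st, 3rd, 5th, ... of the partial from the right).
  doubled (with −9 where >9): 9 1 1 8 2 → sum 21
  kept as-is: 6 4 6 1 → sum 17
Total = 21 + 17 = 38.
Check digit = (10 − (38 mod 10)) mod 10 = 2.

2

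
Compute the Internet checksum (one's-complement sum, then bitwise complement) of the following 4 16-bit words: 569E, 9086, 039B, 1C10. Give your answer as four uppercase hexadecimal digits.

F92F

One's-complement addition (fold any carry out of bit 15 back into bit 0):
  0x569E + 0x9086 = 0x0E724
  0xE724 + 0x039B = 0x0EABF
  0xEABF + 0x1C10 = 0x106CF → wrap carry → 0x06D0
One's-complement sum = 0x06D0.
Checksum = ~0x06D0 & 0xFFFF = 0xF92F.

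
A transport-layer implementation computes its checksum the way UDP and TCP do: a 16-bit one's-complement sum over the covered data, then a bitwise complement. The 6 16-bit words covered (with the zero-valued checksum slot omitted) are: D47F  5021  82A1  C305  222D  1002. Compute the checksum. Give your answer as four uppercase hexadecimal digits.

One's-complement addition (fold any carry out of bit 15 back into bit 0):
  0xD47F + 0x5021 = 0x124A0 → wrap carry → 0x24A1
  0x24A1 + 0x82A1 = 0x0A742
  0xA742 + 0xC305 = 0x16A47 → wrap carry → 0x6A48
  0x6A48 + 0x222D = 0x08C75
  0x8C75 + 0x1002 = 0x09C77
One's-complement sum = 0x9C77.
Checksum = ~0x9C77 & 0xFFFF = 0x6388.

6388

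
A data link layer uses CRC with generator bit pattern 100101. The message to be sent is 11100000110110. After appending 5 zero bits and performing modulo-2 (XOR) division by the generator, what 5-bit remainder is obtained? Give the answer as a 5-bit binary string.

Append 5 zeros: 1110000011011000000. Divide by 100101 (XOR where the leading bit is 1):
  pos 0: 111000 XOR 100101 = 011101
  pos 1: 111010 XOR 100101 = 011111
  pos 2: 111110 XOR 100101 = 011011
  pos 3: 110111 XOR 100101 = 010010
  pos 4: 100101 XOR 100101 = 000000
  pos 11: 110000 XOR 100101 = 010101
  pos 12: 101010 XOR 100101 = 001111
Remainder (last 5 bits) = 11110. This is the CRC / FCS.

11110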